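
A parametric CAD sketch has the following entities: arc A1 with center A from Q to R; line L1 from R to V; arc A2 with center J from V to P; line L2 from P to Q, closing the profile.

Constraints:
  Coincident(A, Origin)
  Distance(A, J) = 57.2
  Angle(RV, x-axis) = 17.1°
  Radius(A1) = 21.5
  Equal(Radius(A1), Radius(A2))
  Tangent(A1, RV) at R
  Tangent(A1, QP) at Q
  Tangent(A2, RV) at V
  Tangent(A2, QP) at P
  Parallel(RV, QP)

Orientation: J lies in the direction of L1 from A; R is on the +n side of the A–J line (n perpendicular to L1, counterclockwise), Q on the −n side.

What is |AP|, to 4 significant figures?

61.11

Tangency of A1 to both parallel lines with radius 21.5 puts R and Q at A ± 21.5·n: R = (-6.322, 20.55), Q = (6.322, -20.55). Equal radii place V and P the same way about J: V = J + 21.5·n = (48.35, 37.37), P = J − 21.5·n = (60.99, -3.730). Then |AP| = |P − A| = 61.11.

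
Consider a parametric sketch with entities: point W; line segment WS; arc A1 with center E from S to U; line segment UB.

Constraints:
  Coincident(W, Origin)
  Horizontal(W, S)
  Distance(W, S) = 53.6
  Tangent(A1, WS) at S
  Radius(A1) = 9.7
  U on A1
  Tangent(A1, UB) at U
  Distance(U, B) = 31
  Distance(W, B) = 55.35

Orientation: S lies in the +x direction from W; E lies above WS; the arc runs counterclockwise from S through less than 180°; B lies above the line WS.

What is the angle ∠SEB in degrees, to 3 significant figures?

154°

W is at the origin; W and S share the same y with |WS| = 53.6 and S on the +x side, so S = (53.6, 0.00). Tangency of A1 to WS means the radius ES is perpendicular to WS, so E = S + (0, 9.7) = (53.6, 9.70). Since EU ⟂ UB (tangency), |EB| = √(9.7² + 31.0²) = 32.5 regardless of where U sits on A1. So B lies on both circle(W, 55.35) and circle(E, 32.5); the above-WS intersection is B = (39.4, 38.9). U is the foot of the tangent from B: U = (60.7, 16.4).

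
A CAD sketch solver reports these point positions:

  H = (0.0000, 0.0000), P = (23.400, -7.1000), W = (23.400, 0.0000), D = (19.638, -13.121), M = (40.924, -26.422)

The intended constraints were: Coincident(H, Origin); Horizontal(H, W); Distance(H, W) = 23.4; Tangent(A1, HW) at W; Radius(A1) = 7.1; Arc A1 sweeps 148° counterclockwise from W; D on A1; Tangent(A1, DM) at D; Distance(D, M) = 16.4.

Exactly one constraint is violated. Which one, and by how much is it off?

Distance(D, M) = 16.4 — off by 8.70.

H = (0.00, 0.00) ✓; H.y = 0.00, W.y = 0.00 ✓; |HW| = 23.40 ✓; ∠(PW, WH) = 90.00° ✓; |PW| = 7.100 ✓; bearing(P→D) − bearing(P→W) = 148.0° ✓; |PD| = 7.100 ✓; ∠(PD, DM) = 90.00° ✓; |DM| = 25.10 ✗.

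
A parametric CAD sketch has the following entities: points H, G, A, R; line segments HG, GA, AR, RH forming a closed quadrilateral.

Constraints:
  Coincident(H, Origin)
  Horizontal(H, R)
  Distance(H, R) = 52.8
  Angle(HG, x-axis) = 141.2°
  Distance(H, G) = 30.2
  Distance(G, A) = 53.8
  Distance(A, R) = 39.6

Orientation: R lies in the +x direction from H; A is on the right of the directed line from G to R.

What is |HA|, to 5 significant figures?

23.668

Checks: HG at 141.2° ✓; |GA| = 53.80 ✓; |AR| = 39.60 ✓.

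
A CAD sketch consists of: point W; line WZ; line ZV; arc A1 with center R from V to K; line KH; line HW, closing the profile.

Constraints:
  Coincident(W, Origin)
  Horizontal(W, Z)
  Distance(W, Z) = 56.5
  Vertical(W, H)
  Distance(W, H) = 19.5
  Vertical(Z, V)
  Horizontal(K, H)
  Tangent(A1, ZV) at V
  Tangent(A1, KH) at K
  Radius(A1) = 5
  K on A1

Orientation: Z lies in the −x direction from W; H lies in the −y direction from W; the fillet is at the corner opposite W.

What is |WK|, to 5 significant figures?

55.068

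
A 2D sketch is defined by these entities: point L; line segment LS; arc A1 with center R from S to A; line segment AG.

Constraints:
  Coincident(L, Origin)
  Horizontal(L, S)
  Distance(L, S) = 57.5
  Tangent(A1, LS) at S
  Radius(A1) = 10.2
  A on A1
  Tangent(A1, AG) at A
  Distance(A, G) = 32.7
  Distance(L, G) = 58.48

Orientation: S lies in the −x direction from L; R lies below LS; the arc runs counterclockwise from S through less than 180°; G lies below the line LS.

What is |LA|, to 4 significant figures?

67.08

L is at the origin; L and S share the same y with |LS| = 57.5 and S on the −x side, so S = (-57.50, 0.000). The tangent condition forces RS to be normal to LS, so R = S + (0, -10.2) = (-57.50, -10.20). Since RA ⟂ AG (tangency), |RG| = √(10.2² + 32.7²) = 34.25 regardless of where A sits on A1. So G lies on both circle(L, 58.48) and circle(R, 34.25); the below-LS intersection is G = (-41.97, -40.73). A is the foot of the tangent from G: A = (-64.80, -17.32).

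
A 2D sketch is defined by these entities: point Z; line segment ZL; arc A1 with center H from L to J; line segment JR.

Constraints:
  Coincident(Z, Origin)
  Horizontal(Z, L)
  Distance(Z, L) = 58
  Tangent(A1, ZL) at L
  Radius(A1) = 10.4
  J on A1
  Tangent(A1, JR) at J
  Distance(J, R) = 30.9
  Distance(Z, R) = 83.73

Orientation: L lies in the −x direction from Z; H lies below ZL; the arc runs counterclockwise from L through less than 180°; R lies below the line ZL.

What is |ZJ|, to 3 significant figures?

68.7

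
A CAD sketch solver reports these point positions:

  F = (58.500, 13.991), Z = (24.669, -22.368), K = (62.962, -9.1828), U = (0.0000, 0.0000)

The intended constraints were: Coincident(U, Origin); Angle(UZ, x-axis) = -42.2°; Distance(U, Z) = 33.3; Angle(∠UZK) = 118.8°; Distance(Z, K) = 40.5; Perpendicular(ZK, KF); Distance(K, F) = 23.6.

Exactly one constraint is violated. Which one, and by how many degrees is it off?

Perpendicular(ZK, KF) — off by 8.10°.

U = (0.00, 0.00) ✓; UZ at -42.20° ✓; |UZ| = 33.30 ✓; ∠UZK = 118.8° ✓; |ZK| = 40.50 ✓; ∠(ZK, KF) = 81.90° ✗; |KF| = 23.60 ✓.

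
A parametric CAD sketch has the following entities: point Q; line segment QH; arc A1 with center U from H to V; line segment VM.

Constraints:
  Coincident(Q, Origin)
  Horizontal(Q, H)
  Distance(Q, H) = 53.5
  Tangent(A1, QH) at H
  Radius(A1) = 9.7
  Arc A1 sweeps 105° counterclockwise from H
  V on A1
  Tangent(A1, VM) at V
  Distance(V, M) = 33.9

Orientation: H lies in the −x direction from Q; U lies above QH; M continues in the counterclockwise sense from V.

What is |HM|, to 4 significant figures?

44.96

On A1, H sits at bearing -90° from U; a 105° counterclockwise sweep puts V at bearing 15°, so V = U + 9.7·(cos 15°, sin 15°) = (-44.13, 12.21). Since A1 is tangent to VM there, UV ⟂ VM, so VM runs along (−sin 15°, cos 15°); with |VM| = 33.9, M = (-52.90, 44.96). Then |HM| = |M − H| = 44.96.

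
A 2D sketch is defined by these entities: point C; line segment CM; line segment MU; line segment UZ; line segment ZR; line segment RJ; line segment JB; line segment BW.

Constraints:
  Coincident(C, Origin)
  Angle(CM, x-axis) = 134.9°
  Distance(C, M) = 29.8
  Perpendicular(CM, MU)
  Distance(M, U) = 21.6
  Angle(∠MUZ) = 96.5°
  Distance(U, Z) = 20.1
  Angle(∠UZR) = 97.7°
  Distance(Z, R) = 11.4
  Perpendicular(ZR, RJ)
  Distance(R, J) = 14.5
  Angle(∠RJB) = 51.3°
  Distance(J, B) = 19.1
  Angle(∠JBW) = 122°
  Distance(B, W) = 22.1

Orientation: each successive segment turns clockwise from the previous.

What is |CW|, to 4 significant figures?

30.80

C is at the origin; CM runs at 134.9° with length 29.8, so M = (-21.03, 21.11). CM ⟂ MU, so MU runs at 44.90°; with |MU| = 21.6, U = (-5.735, 36.36). ∠MUZ = 96.5° gives UZ at -38.60° from the x-axis; with |UZ| = 20.1, Z = (9.974, 23.82). ∠UZR = 97.7° gives ZR at -120.9° from the x-axis; with |ZR| = 11.4, R = (4.119, 14.03). The perpendicularity gives RJ at right angles to ZR, so RJ runs at 149.1°; with |RJ| = 14.5, J = (-8.323, 21.48). ∠RJB = 51.3° gives JB at 20.40° from the x-axis; with |JB| = 19.1, B = (9.580, 28.14). ∠JBW = 122.0° gives BW at -37.60° from the x-axis; with |BW| = 22.1, W = (27.09, 14.65). Then |CW| = |W − C| = 30.80.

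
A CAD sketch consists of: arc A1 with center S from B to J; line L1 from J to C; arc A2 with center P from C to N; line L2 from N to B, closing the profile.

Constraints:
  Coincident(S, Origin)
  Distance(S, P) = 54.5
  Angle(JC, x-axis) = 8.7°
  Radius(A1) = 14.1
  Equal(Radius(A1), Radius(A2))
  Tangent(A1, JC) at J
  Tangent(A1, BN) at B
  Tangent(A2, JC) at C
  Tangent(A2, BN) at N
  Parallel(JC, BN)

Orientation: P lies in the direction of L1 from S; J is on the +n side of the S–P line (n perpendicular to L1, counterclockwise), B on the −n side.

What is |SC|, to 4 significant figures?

56.29

Tangency of A1 to both parallel lines with radius 14.1 puts J and B at S ± 14.1·n: J = (-2.133, 13.94), B = (2.133, -13.94). Equal radii place C and N the same way about P: C = P + 14.1·n = (51.74, 22.18), N = P − 14.1·n = (56.01, -5.694). Then |SC| = |C − S| = 56.29.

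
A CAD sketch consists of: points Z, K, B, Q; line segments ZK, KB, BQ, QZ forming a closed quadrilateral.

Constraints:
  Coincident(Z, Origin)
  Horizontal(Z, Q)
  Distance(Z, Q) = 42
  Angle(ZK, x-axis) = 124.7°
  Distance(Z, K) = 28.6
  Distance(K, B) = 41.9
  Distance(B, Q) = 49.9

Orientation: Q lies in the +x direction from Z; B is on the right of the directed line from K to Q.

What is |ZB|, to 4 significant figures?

17.55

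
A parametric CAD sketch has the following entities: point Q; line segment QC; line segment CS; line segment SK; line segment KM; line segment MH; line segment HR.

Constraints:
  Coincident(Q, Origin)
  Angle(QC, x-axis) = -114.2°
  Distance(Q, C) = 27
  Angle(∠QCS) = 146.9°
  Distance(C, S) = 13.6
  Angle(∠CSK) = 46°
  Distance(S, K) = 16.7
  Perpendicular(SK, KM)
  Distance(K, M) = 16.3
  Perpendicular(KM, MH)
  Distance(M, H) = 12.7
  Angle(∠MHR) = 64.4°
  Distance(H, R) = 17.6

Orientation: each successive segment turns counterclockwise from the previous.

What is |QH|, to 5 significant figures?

31.770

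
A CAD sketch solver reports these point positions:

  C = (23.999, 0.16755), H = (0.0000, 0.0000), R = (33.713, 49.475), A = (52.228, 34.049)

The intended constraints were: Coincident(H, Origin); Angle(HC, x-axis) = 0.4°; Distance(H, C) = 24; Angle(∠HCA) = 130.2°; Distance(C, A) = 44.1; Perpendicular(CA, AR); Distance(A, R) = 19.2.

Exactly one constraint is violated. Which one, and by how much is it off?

Distance(A, R) = 19.2 — off by 4.90.

H = (0.00, 0.00) ✓; HC at 0.4000° ✓; |HC| = 24.00 ✓; ∠HCA = 130.2° ✓; |CA| = 44.10 ✓; ∠(CA, AR) = 90.00° ✓; |AR| = 24.10 ✗.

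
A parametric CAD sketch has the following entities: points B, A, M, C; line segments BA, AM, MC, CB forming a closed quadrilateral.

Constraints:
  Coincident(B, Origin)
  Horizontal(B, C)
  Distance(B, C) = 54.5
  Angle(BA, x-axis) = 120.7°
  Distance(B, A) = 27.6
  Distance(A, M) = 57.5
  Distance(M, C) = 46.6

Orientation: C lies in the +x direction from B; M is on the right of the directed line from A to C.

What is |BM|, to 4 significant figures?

29.90

B is at the origin; BC is horizontal with |BC| = 54.5 and C in +x, so C = (54.5, 0). BA runs at 120.7° with |BA| = 27.6, so A = (-14.09, 23.73). M is determined by |AM| = 57.5 and |MC| = 46.6 together: it lies at the intersection of circle(A, 57.5) and circle(C, 46.6). With |AC| = 72.58, the foot of the radical line on AC is 44.11 from A and the perpendicular offset is √(57.5² − 44.11²) = 36.89. Taking the right-of-AC solution: M = (15.53, -25.55).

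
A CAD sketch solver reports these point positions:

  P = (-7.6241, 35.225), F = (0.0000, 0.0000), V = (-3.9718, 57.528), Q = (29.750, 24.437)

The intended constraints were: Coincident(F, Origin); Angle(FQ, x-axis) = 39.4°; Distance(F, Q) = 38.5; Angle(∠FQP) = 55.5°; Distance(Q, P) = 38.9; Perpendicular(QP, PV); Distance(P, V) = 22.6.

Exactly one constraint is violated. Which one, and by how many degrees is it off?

Perpendicular(QP, PV) — off by 6.80°.

F = (0.00, 0.00) ✓; FQ at 39.40° ✓; |FQ| = 38.50 ✓; ∠FQP = 55.50° ✓; |QP| = 38.90 ✓; ∠(QP, PV) = 83.20° ✗; |PV| = 22.60 ✓.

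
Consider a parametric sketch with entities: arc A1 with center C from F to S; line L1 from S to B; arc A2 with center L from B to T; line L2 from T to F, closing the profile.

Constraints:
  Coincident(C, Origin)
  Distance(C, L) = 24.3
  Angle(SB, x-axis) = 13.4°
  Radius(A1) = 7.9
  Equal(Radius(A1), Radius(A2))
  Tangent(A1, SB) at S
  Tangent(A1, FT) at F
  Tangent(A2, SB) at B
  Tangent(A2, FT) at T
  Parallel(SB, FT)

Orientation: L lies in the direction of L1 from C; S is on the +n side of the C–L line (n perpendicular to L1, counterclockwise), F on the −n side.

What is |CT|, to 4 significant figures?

25.55

The slot axis is L1's direction at 13.4°, so u = (cos 13.4°, sin 13.4°) = (0.9728, 0.2317) and n = (−sin 13.4°, cos 13.4°) = (-0.2317, 0.9728). C is at the origin and L lies 24.3 along u from C, so L = 24.3·u = (23.64, 5.631). Tangency of A1 to both parallel lines with radius 7.9 puts S and F at C ± 7.9·n: S = (-1.831, 7.685), F = (1.831, -7.685). Equal radii place B and T the same way about L: B = L + 7.9·n = (21.81, 13.32), T = L − 7.9·n = (25.47, -2.053). Then |CT| = |T − C| = 25.55.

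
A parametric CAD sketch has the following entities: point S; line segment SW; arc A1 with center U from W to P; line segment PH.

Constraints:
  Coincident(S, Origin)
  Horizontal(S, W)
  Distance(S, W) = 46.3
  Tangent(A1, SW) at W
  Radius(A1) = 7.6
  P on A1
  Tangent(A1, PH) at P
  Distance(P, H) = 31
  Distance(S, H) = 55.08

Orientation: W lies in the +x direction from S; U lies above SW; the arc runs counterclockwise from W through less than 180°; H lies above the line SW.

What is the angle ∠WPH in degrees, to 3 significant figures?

122°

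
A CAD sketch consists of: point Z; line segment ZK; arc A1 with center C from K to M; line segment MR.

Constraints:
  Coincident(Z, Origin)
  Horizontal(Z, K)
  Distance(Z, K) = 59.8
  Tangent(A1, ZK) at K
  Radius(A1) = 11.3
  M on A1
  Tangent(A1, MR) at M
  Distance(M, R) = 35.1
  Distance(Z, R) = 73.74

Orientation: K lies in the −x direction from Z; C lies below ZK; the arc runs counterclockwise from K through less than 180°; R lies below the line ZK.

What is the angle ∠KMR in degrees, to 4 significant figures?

123.1°

Z is at the origin; ZK is horizontal with |ZK| = 59.8 and K on the −x side, so K = (-59.80, 0.000). The tangent condition forces CK to be normal to ZK, so C = K + (0, -11.3) = (-59.80, -11.30). Since CM ⟂ MR (tangency), |CR| = √(11.3² + 35.1²) = 36.87 regardless of where M sits on A1. So R lies on both circle(Z, 73.74) and circle(C, 36.87); the below-ZK intersection is R = (-56.00, -47.98). M is the foot of the tangent from R: M = (-70.14, -15.85).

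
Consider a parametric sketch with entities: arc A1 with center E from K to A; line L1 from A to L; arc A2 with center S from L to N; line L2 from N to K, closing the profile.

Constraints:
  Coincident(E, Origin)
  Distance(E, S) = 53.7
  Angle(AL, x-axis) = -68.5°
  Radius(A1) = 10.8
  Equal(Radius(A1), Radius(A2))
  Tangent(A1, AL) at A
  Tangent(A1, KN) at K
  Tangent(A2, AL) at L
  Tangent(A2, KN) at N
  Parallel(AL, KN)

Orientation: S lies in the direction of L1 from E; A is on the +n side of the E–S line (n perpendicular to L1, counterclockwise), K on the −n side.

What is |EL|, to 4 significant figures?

54.78

The slot axis is L1's direction at -68.5°, so u = (cos -68.5°, sin -68.5°) = (0.3665, -0.9304) and n = (−sin -68.5°, cos -68.5°) = (0.9304, 0.3665). E is at the origin and S lies 53.7 along u from E, so S = 53.7·u = (19.68, -49.96). Tangency of A1 to both parallel lines with radius 10.8 puts A and K at E ± 10.8·n: A = (10.05, 3.958), K = (-10.05, -3.958). Equal radii place L and N the same way about S: L = S + 10.8·n = (29.73, -46.01), N = S − 10.8·n = (9.633, -53.92). Then |EL| = |L − E| = 54.78.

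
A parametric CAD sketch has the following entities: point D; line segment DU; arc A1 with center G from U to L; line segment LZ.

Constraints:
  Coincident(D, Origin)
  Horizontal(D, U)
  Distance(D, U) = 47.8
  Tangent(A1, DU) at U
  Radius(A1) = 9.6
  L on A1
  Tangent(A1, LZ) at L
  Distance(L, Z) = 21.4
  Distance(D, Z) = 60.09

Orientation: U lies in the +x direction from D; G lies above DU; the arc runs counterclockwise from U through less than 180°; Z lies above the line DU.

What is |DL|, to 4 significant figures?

58.30

D is at the origin; DU is horizontal with |DU| = 47.8 and U on the +x side, so U = (47.80, 0.000). Since A1 is tangent to DU there, GU ⟂ DU, so G = U + (0, 9.6) = (47.80, 9.600). Since GL ⟂ LZ (tangency), |GZ| = √(9.6² + 21.4²) = 23.45 regardless of where L sits on A1. So Z lies on both circle(D, 60.09) and circle(G, 23.45); the above-DU intersection is Z = (50.27, 32.92). L is the foot of the tangent from Z: L = (56.92, 12.59).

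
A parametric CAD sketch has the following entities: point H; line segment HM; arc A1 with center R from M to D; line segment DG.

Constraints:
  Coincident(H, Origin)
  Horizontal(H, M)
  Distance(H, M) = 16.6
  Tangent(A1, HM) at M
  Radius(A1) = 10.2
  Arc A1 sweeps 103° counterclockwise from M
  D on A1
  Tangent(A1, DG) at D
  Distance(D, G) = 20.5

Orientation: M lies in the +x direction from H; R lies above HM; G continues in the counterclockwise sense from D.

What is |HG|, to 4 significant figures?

39.18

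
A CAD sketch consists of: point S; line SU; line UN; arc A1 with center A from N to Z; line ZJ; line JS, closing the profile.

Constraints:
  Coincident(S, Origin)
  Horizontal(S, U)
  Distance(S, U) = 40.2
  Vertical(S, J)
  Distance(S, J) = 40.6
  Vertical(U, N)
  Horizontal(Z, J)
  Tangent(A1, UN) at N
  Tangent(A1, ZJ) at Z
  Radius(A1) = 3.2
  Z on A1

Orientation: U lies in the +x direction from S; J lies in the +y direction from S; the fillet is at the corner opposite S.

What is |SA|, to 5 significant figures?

52.610

SJ is vertical with |SJ| = 40.6 and J on the +y side, so J = (0.0000, 40.600). The virtual corner opposite S is at (40.200, 40.600). The tangent condition forces AN to be normal to UN and A1 meets ZJ tangentially, so AZ is at right angles to ZJ, with radius 3.2, so the center A sits 3.2 in from both sides at A = (37.000, 37.400). Then |SA| = |A − S| = 52.610.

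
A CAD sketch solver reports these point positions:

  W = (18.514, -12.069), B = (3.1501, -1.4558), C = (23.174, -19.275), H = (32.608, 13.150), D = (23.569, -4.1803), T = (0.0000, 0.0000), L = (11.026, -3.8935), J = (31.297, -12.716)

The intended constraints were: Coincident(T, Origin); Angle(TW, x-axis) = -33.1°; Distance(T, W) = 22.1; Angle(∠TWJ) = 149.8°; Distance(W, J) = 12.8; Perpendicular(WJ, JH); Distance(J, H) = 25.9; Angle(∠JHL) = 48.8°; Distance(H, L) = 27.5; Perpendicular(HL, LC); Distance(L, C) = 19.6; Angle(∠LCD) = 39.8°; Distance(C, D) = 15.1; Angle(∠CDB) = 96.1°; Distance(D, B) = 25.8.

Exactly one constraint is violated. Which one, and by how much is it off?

Distance(D, B) = 25.8 — off by 5.20.

T = (0.00, 0.00) ✓; TW at -33.10° ✓; |TW| = 22.10 ✓; ∠TWJ = 149.8° ✓; |WJ| = 12.80 ✓; ∠(WJ, JH) = 90.00° ✓; |JH| = 25.90 ✓; ∠JHL = 48.80° ✓; |HL| = 27.50 ✓; ∠(HL, LC) = 90.00° ✓; |LC| = 19.60 ✓; ∠LCD = 39.80° ✓; |CD| = 15.10 ✓; ∠CDB = 96.10° ✓; |DB| = 20.60 ✗.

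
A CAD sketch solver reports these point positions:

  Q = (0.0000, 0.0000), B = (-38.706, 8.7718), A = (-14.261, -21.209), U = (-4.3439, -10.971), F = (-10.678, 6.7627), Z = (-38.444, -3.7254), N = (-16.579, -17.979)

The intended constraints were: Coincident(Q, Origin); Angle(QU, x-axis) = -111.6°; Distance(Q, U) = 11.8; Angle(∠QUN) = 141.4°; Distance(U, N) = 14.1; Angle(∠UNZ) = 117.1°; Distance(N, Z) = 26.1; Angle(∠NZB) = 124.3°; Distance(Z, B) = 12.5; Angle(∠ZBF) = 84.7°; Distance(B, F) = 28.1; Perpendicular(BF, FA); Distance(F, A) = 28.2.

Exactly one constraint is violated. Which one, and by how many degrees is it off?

Perpendicular(BF, FA) — off by 3.20°.

Q = (0.00, 0.00) ✓; QU at -111.6° ✓; |QU| = 11.80 ✓; ∠QUN = 141.4° ✓; |UN| = 14.10 ✓; ∠UNZ = 117.1° ✓; |NZ| = 26.10 ✓; ∠NZB = 124.3° ✓; |ZB| = 12.50 ✓; ∠ZBF = 84.70° ✓; |BF| = 28.10 ✓; ∠(BF, FA) = 93.20° ✗; |FA| = 28.20 ✓.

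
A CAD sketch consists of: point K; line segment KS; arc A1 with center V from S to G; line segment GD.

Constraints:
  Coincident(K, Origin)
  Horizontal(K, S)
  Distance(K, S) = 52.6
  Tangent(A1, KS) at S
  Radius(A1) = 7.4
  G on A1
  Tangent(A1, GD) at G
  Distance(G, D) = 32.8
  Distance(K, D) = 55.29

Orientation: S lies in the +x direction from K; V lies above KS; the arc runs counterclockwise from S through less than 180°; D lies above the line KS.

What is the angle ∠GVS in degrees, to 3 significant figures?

125°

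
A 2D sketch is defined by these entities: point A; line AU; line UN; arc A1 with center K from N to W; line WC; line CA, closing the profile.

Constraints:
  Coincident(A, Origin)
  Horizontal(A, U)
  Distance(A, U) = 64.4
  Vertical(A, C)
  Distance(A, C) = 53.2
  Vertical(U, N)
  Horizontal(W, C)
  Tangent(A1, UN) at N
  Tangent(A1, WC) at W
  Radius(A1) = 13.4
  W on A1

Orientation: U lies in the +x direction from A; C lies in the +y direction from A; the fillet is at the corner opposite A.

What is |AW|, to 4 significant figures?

73.70

A is at the origin; A and U share the same y with |AU| = 64.4 and U on the +x side, so U = (64.40, 0.000). A and C share the same x with |AC| = 53.2 and C on the +y side, so C = (0.000, 53.20). The virtual corner opposite A is at (64.40, 53.20). Tangency of A1 to UN means the radius KN is perpendicular to UN and the tangent condition forces KW to be normal to WC, with radius 13.4, so the center K sits 13.4 in from both sides at K = (51.00, 39.80). That places the tangent points at N = (64.40, 39.80) on UN and W = (51.00, 53.20) on WC. Then |AW| = |W − A| = 73.70.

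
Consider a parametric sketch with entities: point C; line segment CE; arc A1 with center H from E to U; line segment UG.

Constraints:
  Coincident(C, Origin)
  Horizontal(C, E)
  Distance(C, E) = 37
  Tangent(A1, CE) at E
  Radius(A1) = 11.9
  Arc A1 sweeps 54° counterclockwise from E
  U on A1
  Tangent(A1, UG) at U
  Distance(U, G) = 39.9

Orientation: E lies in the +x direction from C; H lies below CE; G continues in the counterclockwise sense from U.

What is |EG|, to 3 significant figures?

49.8

C is at the origin; CE is horizontal with |CE| = 37.0 and E on the +x side, so E = (37.0, 0.00). A1 meets CE tangentially, so HE is at right angles to CE, so H = E + (0, -11.9) = (37.0, -11.9). On A1, E sits at bearing 90° from H; a 54° counterclockwise sweep puts U at bearing 144°, so U = H + 11.9·(cos 144°, sin 144°) = (27.4, -4.91). A1 meets UG tangentially, so HU is at right angles to UG, so UG runs along (−sin 144°, cos 144°); with |UG| = 39.9, G = (3.92, -37.2). Then |EG| = |G − E| = 49.8.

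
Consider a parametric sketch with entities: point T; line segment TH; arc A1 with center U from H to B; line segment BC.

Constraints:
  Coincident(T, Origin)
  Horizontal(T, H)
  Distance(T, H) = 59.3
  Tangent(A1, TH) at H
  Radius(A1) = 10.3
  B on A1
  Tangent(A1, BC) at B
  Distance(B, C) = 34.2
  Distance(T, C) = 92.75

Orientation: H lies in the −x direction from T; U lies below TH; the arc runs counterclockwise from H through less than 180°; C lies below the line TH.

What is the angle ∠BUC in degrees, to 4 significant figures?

73.24°

Checks: T = (0.00, 0.00) ✓; |UB| = 10.30 ✓; ∠(UB, BC) = 90.00° ✓; |BC| = 34.20 ✓; |TC| = 92.75 ✓.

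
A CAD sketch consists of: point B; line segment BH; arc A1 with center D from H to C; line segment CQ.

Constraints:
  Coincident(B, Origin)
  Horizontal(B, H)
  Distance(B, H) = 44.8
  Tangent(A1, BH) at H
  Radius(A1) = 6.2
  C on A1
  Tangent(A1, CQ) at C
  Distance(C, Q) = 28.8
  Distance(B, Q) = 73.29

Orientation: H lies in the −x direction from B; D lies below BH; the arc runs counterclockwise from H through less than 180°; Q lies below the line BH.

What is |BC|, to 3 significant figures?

49.0

B is at the origin; B and H share the same y with |BH| = 44.8 and H on the −x side, so H = (-44.8, 0.00). Since A1 is tangent to BH there, DH ⟂ BH, so D = H + (0, -6.2) = (-44.8, -6.20). Since DC ⟂ CQ (tangency), |DQ| = √(6.2² + 28.8²) = 29.5 regardless of where C sits on A1. So Q lies on both circle(B, 73.29) and circle(D, 29.5); the below-BH intersection is Q = (-70.2, -21.2). C is the foot of the tangent from Q: C = (-49.0, -1.65).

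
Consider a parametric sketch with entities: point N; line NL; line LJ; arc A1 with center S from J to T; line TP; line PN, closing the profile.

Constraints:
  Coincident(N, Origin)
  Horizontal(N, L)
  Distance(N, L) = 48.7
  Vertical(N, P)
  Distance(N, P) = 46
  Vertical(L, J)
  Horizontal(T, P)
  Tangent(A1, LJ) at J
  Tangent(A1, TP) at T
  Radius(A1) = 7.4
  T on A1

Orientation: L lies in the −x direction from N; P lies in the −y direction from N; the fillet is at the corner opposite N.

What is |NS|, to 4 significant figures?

56.53

N is at the origin; NL is horizontal with |NL| = 48.7 and L on the −x side, so L = (-48.70, 0.000). NP is vertical with |NP| = 46.0 and P on the −y side, so P = (0.000, -46.00). The virtual corner opposite N is at (-48.70, -46.00). A1 meets LJ tangentially, so SJ is at right angles to LJ and A1 meets TP tangentially, so ST is at right angles to TP, with radius 7.4, so the center S sits 7.4 in from both sides at S = (-41.30, -38.60). Then |NS| = |S − N| = 56.53.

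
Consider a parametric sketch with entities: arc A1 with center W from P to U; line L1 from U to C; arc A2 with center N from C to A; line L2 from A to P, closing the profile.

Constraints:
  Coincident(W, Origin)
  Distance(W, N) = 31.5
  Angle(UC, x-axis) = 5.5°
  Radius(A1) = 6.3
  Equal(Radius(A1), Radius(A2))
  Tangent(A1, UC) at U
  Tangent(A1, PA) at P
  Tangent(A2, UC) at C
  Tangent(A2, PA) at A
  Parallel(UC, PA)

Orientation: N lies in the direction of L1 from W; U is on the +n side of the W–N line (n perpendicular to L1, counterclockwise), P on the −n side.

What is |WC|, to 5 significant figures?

32.124

The slot axis is L1's direction at 5.5°, so u = (cos 5.5°, sin 5.5°) = (0.99540, 0.095846) and n = (−sin 5.5°, cos 5.5°) = (-0.095846, 0.99540). W is at the origin and N lies 31.5 along u from W, so N = 31.5·u = (31.355, 3.0191). Tangency of A1 to both parallel lines with radius 6.3 puts U and P at W ± 6.3·n: U = (-0.60383, 6.2710), P = (0.60383, -6.2710). Equal radii place C and A the same way about N: C = N + 6.3·n = (30.751, 9.2901), A = N − 6.3·n = (31.959, -3.2519). Then |WC| = |C − W| = 32.124.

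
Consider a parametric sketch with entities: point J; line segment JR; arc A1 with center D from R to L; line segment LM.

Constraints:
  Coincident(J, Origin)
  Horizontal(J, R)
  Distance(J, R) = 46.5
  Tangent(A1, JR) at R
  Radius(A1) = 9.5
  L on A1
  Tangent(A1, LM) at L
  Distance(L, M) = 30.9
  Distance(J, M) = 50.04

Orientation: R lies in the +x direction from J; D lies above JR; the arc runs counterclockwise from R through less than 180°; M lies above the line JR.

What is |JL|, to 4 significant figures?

55.74

J is at the origin; JR is horizontal with |JR| = 46.5 and R on the +x side, so R = (46.50, 0.000). The tangent condition forces DR to be normal to JR, so D = R + (0, 9.5) = (46.50, 9.500). Since DL ⟂ LM (tangency), |DM| = √(9.5² + 30.9²) = 32.33 regardless of where L sits on A1. So M lies on both circle(J, 50.04) and circle(D, 32.33); the above-JR intersection is M = (32.06, 38.42). L is the foot of the tangent from M: L = (53.38, 16.05).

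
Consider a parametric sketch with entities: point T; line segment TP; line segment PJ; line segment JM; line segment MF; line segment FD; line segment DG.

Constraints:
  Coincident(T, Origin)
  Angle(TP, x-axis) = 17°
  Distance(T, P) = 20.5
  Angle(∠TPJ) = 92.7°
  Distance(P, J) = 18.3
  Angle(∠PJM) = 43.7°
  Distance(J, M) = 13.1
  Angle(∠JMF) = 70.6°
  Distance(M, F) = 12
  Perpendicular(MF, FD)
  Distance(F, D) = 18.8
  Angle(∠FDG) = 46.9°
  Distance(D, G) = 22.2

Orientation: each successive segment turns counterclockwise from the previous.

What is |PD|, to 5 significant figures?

23.123

∠JMF = 70.6° gives MF at -10.000° from the x-axis; with |MF| = 12.0, F = (20.471, 10.230). MF is perpendicular to FD, so FD runs at 80.000°; with |FD| = 18.8, D = (23.736, 28.744). Then |PD| = |D − P| = 23.123.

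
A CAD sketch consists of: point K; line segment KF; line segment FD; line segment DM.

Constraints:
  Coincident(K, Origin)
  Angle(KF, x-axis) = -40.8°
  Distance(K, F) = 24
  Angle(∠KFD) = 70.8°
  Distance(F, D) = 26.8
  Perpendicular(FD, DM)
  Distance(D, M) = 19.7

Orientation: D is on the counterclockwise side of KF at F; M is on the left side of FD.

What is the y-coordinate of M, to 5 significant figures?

16.488

K is at the origin; KF runs at -40.8° with length 24.0, so F = 24.0·(cos -40.8°, sin -40.8°) = (18.168, -15.682). ∠KFD = 70.8°, so FD runs at -40.8° + (180° − 70.8°) = 68.400° from the x-axis; with |FD| = 26.8, D = F + 26.8·(cos 68.400°, sin 68.400°) = (28.034, 9.2359). FD is perpendicular to DM; with |DM| = 19.7 on the left of FD, M = D + 19.7·(-0.92978, 0.36812) = (9.7170, 16.488). So M.y = 16.488.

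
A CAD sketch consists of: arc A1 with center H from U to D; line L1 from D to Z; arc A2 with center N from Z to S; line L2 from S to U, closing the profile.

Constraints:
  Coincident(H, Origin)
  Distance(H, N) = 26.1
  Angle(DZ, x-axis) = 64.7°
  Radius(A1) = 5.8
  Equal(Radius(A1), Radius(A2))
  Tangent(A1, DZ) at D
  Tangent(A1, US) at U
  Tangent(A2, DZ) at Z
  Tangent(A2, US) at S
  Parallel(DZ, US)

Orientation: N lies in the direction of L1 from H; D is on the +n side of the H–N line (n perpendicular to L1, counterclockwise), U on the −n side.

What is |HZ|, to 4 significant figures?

26.74

The slot axis is L1's direction at 64.7°, so u = (cos 64.7°, sin 64.7°) = (0.4274, 0.9041) and n = (−sin 64.7°, cos 64.7°) = (-0.9041, 0.4274). H is at the origin and N lies 26.1 along u from H, so N = 26.1·u = (11.15, 23.60). Tangency of A1 to both parallel lines with radius 5.8 puts D and U at H ± 5.8·n: D = (-5.244, 2.479), U = (5.244, -2.479). Equal radii place Z and S the same way about N: Z = N + 5.8·n = (5.910, 26.08), S = N − 5.8·n = (16.40, 21.12). Then |HZ| = |Z − H| = 26.74.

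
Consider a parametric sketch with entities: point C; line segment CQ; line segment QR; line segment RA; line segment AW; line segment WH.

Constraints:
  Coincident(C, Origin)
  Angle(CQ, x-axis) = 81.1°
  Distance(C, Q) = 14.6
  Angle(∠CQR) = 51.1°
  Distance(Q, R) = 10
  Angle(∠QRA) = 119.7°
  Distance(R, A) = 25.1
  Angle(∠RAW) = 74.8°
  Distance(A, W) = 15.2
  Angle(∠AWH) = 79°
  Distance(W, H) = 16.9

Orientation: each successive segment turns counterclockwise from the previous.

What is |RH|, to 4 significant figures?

9.346

C is at the origin; CQ runs at 81.1° with length 14.6, so Q = (2.259, 14.42). ∠CQR = 51.1° gives QR at -150.0° from the x-axis; with |QR| = 10.0, R = (-6.401, 9.424). ∠QRA = 119.7° gives RA at -89.70° from the x-axis; with |RA| = 25.1, A = (-6.270, -15.68). ∠RAW = 74.8° gives AW at 15.50° from the x-axis; with |AW| = 15.2, W = (8.377, -11.61). ∠AWH = 79.0° gives WH at 116.5° from the x-axis; with |WH| = 16.9, H = (0.8364, 3.511). Then |RH| = |H − R| = 9.346.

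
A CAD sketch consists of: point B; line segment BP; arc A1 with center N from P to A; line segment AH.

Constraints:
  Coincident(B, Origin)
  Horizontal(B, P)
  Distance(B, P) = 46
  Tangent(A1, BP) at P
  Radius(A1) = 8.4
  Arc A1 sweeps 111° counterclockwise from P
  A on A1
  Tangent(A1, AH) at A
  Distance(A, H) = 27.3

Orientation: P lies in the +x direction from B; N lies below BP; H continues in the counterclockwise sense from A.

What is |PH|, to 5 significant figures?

36.948

B is at the origin; B and P share the same y with |BP| = 46.0 and P on the +x side, so P = (46.000, 0.0000). The tangent condition forces NP to be normal to BP, so N = P + (0, -8.4) = (46.000, -8.4000). On A1, P sits at bearing 90° from N; a 111° counterclockwise sweep puts A at bearing 201°, so A = N + 8.4·(cos 201°, sin 201°) = (38.158, -11.410). The tangent condition forces NA to be normal to AH, so AH runs along (−sin 201°, cos 201°); with |AH| = 27.3, H = (47.941, -36.897). Then |PH| = |H − P| = 36.948.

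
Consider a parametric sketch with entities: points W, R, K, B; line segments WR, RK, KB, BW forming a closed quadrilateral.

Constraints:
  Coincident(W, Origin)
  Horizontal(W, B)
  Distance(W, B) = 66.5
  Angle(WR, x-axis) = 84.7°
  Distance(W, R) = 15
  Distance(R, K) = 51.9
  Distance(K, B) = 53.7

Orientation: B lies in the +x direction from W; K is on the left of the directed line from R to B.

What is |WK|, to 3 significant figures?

63.3

Checks: |RK| = 51.90 ✓; |KB| = 53.70 ✓.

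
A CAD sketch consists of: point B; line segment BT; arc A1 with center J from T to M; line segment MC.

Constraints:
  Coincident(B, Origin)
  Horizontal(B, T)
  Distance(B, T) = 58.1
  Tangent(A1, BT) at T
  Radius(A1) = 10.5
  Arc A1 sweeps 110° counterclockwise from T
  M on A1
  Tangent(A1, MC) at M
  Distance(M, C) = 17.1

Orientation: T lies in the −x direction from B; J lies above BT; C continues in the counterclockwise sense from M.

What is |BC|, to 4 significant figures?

61.92

On A1, T sits at bearing -90° from J; a 110° counterclockwise sweep puts M at bearing 20°, so M = J + 10.5·(cos 20°, sin 20°) = (-48.23, 14.09). Tangency of A1 to MC means the radius JM is perpendicular to MC, so MC runs along (−sin 20°, cos 20°); with |MC| = 17.1, C = (-54.08, 30.16). Then |BC| = |C − B| = 61.92.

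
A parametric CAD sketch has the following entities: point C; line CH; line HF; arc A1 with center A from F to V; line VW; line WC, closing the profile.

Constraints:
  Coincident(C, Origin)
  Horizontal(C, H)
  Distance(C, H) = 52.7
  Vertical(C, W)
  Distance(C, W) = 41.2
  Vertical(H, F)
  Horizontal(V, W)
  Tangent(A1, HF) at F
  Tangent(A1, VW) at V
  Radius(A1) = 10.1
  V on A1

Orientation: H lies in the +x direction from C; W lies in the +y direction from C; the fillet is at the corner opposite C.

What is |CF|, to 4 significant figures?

61.19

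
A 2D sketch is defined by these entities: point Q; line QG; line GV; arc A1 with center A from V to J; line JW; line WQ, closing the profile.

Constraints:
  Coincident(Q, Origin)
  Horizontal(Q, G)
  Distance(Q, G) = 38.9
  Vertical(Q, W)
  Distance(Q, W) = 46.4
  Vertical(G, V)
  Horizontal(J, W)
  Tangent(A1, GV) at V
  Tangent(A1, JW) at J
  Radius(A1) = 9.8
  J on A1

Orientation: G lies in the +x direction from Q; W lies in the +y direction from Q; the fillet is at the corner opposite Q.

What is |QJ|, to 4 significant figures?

54.77

Q is at the origin; Q and G share the same y with |QG| = 38.9 and G on the +x side, so G = (38.90, 0.000). QW is vertical with |QW| = 46.4 and W on the +y side, so W = (0.000, 46.40). The virtual corner opposite Q is at (38.90, 46.40). The tangent condition forces AV to be normal to GV and A1 meets JW tangentially, so AJ is at right angles to JW, with radius 9.8, so the center A sits 9.8 in from both sides at A = (29.10, 36.60). That places the tangent points at V = (38.90, 36.60) on GV and J = (29.10, 46.40) on JW. Then |QJ| = |J − Q| = 54.77.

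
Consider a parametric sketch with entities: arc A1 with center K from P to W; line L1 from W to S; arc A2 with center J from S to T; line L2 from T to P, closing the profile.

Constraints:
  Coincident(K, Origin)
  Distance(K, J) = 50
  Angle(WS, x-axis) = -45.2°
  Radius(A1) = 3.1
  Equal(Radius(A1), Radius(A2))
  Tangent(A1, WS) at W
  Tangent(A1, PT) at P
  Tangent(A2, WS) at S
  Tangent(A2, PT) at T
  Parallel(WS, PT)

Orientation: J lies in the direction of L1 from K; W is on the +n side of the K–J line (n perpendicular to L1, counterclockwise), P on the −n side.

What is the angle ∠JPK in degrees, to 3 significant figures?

86.5°

The slot axis is L1's direction at -45.2°, so u = (cos -45.2°, sin -45.2°) = (0.705, -0.710) and n = (−sin -45.2°, cos -45.2°) = (0.710, 0.705). K is at the origin and J lies 50.0 along u from K, so J = 50.0·u = (35.2, -35.5). Tangency of A1 to both parallel lines with radius 3.1 puts W and P at K ± 3.1·n: W = (2.20, 2.18), P = (-2.20, -2.18). Then cos ∠JPK = PJ·PK / (|PJ||PK|), giving 86.5°.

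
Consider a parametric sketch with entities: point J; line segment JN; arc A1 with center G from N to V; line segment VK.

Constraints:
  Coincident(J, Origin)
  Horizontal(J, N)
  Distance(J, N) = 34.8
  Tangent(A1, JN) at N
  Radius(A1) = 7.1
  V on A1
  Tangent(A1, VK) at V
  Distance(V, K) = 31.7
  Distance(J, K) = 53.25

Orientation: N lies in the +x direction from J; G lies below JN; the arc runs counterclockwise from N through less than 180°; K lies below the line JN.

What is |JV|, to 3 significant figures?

29.3

Checks: |GV| = 7.100 ✓; ∠(GV, VK) = 90.00° ✓; |VK| = 31.70 ✓; |JK| = 53.25 ✓.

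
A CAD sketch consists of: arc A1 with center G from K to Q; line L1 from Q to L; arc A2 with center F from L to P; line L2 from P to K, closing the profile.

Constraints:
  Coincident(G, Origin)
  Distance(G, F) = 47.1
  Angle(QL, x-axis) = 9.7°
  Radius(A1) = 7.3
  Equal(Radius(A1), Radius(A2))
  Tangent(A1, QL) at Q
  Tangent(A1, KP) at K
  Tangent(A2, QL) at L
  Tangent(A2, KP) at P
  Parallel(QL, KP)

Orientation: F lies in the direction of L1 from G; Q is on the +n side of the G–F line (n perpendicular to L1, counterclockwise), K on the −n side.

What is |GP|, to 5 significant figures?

47.662

Tangency of A1 to both parallel lines with radius 7.3 puts Q and K at G ± 7.3·n: Q = (-1.2300, 7.1956), K = (1.2300, -7.1956). Equal radii place L and P the same way about F: L = F + 7.3·n = (45.197, 15.131), P = F − 7.3·n = (47.657, 0.74021). Then |GP| = |P − G| = 47.662.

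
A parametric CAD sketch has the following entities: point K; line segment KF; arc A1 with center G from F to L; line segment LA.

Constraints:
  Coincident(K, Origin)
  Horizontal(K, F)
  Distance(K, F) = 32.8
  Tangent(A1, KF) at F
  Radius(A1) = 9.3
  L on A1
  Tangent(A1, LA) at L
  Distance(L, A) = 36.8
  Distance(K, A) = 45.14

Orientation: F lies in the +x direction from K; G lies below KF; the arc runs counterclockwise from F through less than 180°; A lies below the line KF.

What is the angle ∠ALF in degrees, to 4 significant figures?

142.1°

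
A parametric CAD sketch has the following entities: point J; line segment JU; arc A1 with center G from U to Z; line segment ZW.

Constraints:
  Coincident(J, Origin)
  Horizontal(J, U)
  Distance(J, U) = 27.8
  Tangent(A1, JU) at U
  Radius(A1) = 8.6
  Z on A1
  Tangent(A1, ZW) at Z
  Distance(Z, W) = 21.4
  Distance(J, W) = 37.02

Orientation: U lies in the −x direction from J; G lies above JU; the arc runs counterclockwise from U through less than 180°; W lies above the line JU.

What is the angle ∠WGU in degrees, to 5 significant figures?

162.46°

Checks: |GZ| = 8.600 ✓; ∠(GZ, ZW) = 90.00° ✓; |ZW| = 21.40 ✓; |JW| = 37.02 ✓.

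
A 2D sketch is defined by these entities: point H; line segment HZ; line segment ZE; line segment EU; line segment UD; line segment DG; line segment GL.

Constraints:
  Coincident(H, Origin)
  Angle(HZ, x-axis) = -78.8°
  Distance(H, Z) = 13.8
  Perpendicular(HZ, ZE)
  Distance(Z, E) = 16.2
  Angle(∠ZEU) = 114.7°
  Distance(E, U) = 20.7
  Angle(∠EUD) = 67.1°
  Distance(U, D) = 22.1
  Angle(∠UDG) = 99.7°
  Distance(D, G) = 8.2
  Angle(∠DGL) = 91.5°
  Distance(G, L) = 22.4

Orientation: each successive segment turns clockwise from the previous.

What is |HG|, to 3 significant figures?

2.59

H is at the origin; HZ runs at -78.8° with length 13.8, so Z = (2.68, -13.5). The perpendicularity gives ZE at right angles to HZ, so ZE runs at -169°; with |ZE| = 16.2, E = (-13.2, -16.7). ∠ZEU = 114.7° gives EU at 126° from the x-axis; with |EU| = 20.7, U = (-25.3, 0.0841). ∠EUD = 67.1° gives UD at 13.0° from the x-axis; with |UD| = 22.1, D = (-3.82, 5.06). ∠UDG = 99.7° gives DG at -67.3° from the x-axis; with |DG| = 8.2, G = (-0.651, -2.51). Then |HG| = |G − H| = 2.59.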